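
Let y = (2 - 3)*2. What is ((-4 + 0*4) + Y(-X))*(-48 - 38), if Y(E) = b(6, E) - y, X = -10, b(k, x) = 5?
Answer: -258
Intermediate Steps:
y = -2 (y = -1*2 = -2)
Y(E) = 7 (Y(E) = 5 - 1*(-2) = 5 + 2 = 7)
((-4 + 0*4) + Y(-X))*(-48 - 38) = ((-4 + 0*4) + 7)*(-48 - 38) = ((-4 + 0) + 7)*(-86) = (-4 + 7)*(-86) = 3*(-86) = -258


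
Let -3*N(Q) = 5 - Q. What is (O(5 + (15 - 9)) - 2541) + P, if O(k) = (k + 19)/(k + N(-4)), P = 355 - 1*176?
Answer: -9433/4 ≈ -2358.3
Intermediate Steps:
N(Q) = -5/3 + Q/3 (N(Q) = -(5 - Q)/3 = -5/3 + Q/3)
P = 179 (P = 355 - 176 = 179)
O(k) = (19 + k)/(-3 + k) (O(k) = (k + 19)/(k + (-5/3 + (⅓)*(-4))) = (19 + k)/(k + (-5/3 - 4/3)) = (19 + k)/(k - 3) = (19 + k)/(-3 + k))
(O(5 + (15 - 9)) - 2541) + P = ((19 + (5 + (15 - 9)))/(-3 + (5 + (15 - 9))) - 2541) + 179 = ((19 + (5 + 6))/(-3 + (5 + 6)) - 2541) + 179 = ((19 + 11)/(-3 + 11) - 2541) + 179 = (30/8 - 2541) + 179 = ((⅛)*30 - 2541) + 179 = (15/4 - 2541) + 179 = -10149/4 + 179 = -9433/4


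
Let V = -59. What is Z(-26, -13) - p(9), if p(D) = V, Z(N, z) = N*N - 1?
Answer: 734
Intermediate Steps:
Z(N, z) = -1 + N**2 (Z(N, z) = N**2 - 1 = -1 + N**2)
p(D) = -59
Z(-26, -13) - p(9) = (-1 + (-26)**2) - 1*(-59) = (-1 + 676) + 59 = 675 + 59 = 734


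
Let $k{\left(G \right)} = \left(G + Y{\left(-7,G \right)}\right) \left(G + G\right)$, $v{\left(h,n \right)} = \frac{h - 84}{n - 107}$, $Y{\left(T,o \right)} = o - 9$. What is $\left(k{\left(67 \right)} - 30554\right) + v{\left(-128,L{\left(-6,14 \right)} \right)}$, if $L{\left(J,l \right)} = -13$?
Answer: $- \frac{414067}{30} \approx -13802.0$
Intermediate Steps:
$Y{\left(T,o \right)} = -9 + o$
$v{\left(h,n \right)} = \frac{-84 + h}{-107 + n}$
$k{\left(G \right)} = 2 G \left(-9 + 2 G\right)$ ($k{\left(G \right)} = \left(G + \left(-9 + G\right)\right) \left(G + G\right) = \left(-9 + 2 G\right) 2 G = 2 G \left(-9 + 2 G\right)$)
$\left(k{\left(67 \right)} - 30554\right) + v{\left(-128,L{\left(-6,14 \right)} \right)} = \left(2 \cdot 67 \left(-9 + 2 \cdot 67\right) - 30554\right) + \frac{-84 - 128}{-107 - 13} = \left(2 \cdot 67 \left(-9 + 134\right) - 30554\right) + \frac{1}{-120} \left(-212\right) = \left(2 \cdot 67 \cdot 125 - 30554\right) - - \frac{53}{30} = \left(16750 - 30554\right) + \frac{53}{30} = -13804 + \frac{53}{30} = - \frac{414067}{30}$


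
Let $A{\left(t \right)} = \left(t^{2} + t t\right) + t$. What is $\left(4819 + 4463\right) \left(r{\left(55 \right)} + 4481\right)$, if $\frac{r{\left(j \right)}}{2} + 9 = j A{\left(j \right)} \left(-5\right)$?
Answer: $-31125209934$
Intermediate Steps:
$A{\left(t \right)} = t + 2 t^{2}$ ($A{\left(t \right)} = \left(t^{2} + t^{2}\right) + t = 2 t^{2} + t = t + 2 t^{2}$)
$r{\left(j \right)} = -18 - 10 j^{2} \left(1 + 2 j\right)$ ($r{\left(j \right)} = -18 + 2 j j \left(1 + 2 j\right) \left(-5\right) = -18 + 2 j^{2} \left(1 + 2 j\right) \left(-5\right) = -18 + 2 \left(- 5 j^{2} \left(1 + 2 j\right)\right) = -18 - 10 j^{2} \left(1 + 2 j\right)$)
$\left(4819 + 4463\right) \left(r{\left(55 \right)} + 4481\right) = \left(4819 + 4463\right) \left(\left(-18 - 20 \cdot 55^{3} - 10 \cdot 55^{2}\right) + 4481\right) = 9282 \left(\left(-18 - 3327500 - 30250\right) + 4481\right) = 9282 \left(-3357768 + 4481\right) = 9282 \left(-3353287\right) = -31125209934$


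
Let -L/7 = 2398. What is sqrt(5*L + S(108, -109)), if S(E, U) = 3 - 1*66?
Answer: 13*I*sqrt(497) ≈ 289.82*I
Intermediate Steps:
S(E, U) = -63 (S(E, U) = 3 - 66 = -63)
L = -16786 (L = -7*2398 = -16786)
sqrt(5*L + S(108, -109)) = sqrt(5*(-16786) - 63) = sqrt(-83930 - 63) = sqrt(-83993) = 13*I*sqrt(497)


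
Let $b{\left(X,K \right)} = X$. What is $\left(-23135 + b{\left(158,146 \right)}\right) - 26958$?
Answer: $-49935$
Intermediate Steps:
$\left(-23135 + b{\left(158,146 \right)}\right) - 26958 = \left(-23135 + 158\right) - 26958 = -22977 - 26958 = -49935$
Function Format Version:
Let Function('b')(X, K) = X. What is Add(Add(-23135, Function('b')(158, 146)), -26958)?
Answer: -49935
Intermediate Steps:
Add(Add(-23135, Function('b')(158, 146)), -26958) = Add(Add(-23135, 158), -26958) = Add(-22977, -26958) = -49935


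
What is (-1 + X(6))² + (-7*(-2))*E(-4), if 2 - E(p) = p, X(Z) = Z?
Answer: 109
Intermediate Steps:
E(p) = 2 - p
(-1 + X(6))² + (-7*(-2))*E(-4) = (-1 + 6)² + (-7*(-2))*(2 - 1*(-4)) = 5² + 14*(2 + 4) = 25 + 14*6 = 25 + 84 = 109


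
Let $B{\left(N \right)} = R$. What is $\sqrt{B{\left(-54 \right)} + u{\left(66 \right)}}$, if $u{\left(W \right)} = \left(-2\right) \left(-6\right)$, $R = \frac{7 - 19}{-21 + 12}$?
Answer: $\frac{2 \sqrt{30}}{3} \approx 3.6515$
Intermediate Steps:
$R = \frac{4}{3}$ ($R = - \frac{12}{-9} = \left(-12\right) \left(- \frac{1}{9}\right) = \frac{4}{3} \approx 1.3333$)
$B{\left(N \right)} = \frac{4}{3}$
$u{\left(W \right)} = 12$
$\sqrt{B{\left(-54 \right)} + u{\left(66 \right)}} = \sqrt{\frac{4}{3} + 12} = \sqrt{\frac{40}{3}} = \frac{2 \sqrt{30}}{3}$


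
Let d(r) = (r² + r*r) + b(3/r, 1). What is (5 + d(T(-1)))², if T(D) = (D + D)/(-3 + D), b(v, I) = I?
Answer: 169/4 ≈ 42.250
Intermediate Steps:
T(D) = 2*D/(-3 + D) (T(D) = (2*D)/(-3 + D) = 2*D/(-3 + D))
d(r) = 1 + 2*r² (d(r) = (r² + r*r) + 1 = (r² + r²) + 1 = 2*r² + 1 = 1 + 2*r²)
(5 + d(T(-1)))² = (5 + (1 + 2*(2*(-1)/(-3 - 1))²))² = (5 + (1 + 2*(2*(-1)/(-4))²))² = (5 + (1 + 2*(2*(-1)*(-¼))²))² = (5 + (1 + 2*(½)²))² = (5 + (1 + 2*(¼)))² = (5 + (1 + ½))² = (5 + 3/2)² = (13/2)² = 169/4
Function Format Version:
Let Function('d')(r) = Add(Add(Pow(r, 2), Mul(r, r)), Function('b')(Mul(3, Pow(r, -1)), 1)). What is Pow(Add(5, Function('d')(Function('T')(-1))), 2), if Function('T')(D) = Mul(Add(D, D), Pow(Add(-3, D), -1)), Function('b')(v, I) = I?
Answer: Rational(169, 4) ≈ 42.250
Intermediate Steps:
Function('T')(D) = Mul(2, D, Pow(Add(-3, D), -1)) (Function('T')(D) = Mul(Mul(2, D), Pow(Add(-3, D), -1)) = Mul(2, D, Pow(Add(-3, D), -1)))
Function('d')(r) = Add(1, Mul(2, Pow(r, 2))) (Function('d')(r) = Add(Add(Pow(r, 2), Mul(r, r)), 1) = Add(Add(Pow(r, 2), Pow(r, 2)), 1) = Add(Mul(2, Pow(r, 2)), 1) = Add(1, Mul(2, Pow(r, 2))))
Pow(Add(5, Function('d')(Function('T')(-1))), 2) = Pow(Add(5, Add(1, Mul(2, Pow(Mul(2, -1, Pow(Add(-3, -1), -1)), 2)))), 2) = Pow(Add(5, Add(1, Mul(2, Pow(Mul(2, -1, Pow(-4, -1)), 2)))), 2) = Pow(Add(5, Add(1, Mul(2, Pow(Mul(2, -1, Rational(-1, 4)), 2)))), 2) = Pow(Add(5, Add(1, Mul(2, Pow(Rational(1, 2), 2)))), 2) = Pow(Add(5, Add(1, Mul(2, Rational(1, 4)))), 2) = Pow(Add(5, Add(1, Rational(1, 2))), 2) = Pow(Add(5, Rational(3, 2)), 2) = Pow(Rational(13, 2), 2) = Rational(169, 4)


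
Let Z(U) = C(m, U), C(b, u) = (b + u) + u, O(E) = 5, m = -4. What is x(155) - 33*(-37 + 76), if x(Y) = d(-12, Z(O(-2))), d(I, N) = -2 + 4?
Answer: -1285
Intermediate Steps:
C(b, u) = b + 2*u
Z(U) = -4 + 2*U
d(I, N) = 2
x(Y) = 2
x(155) - 33*(-37 + 76) = 2 - 33*(-37 + 76) = 2 - 33*39 = 2 - 1287 = -1285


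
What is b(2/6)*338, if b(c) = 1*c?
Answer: 338/3 ≈ 112.67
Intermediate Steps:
b(c) = c
b(2/6)*338 = (2/6)*338 = (2*(1/6))*338 = (1/3)*338 = 338/3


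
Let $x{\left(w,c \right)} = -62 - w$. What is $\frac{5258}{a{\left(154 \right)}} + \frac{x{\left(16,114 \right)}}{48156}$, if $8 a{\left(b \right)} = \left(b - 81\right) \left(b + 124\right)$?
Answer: $\frac{168670921}{81439822} \approx 2.0711$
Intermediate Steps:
$a{\left(b \right)} = \frac{\left(-81 + b\right) \left(124 + b\right)}{8}$ ($a{\left(b \right)} = \frac{\left(b - 81\right) \left(b + 124\right)}{8} = \frac{\left(-81 + b\right) \left(124 + b\right)}{8}$)
$\frac{5258}{a{\left(154 \right)}} + \frac{x{\left(16,114 \right)}}{48156} = \frac{5258}{- \frac{2511}{2} + \frac{154^{2}}{8} + \frac{43}{8} \cdot 154} + \frac{-62 - 16}{48156} = \frac{5258}{- \frac{2511}{2} + \frac{1}{8} \cdot 23716 + \frac{3311}{4}} + \left(-62 - 16\right) \frac{1}{48156} = \frac{5258}{- \frac{2511}{2} + \frac{5929}{2} + \frac{3311}{4}} - \frac{13}{8026} = \frac{5258}{\frac{10147}{4}} - \frac{13}{8026} = 5258 \cdot \frac{4}{10147} - \frac{13}{8026} = \frac{21032}{10147} - \frac{13}{8026} = \frac{168670921}{81439822}$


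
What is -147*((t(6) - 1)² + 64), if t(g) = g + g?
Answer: -27195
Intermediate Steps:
t(g) = 2*g
-147*((t(6) - 1)² + 64) = -147*((2*6 - 1)² + 64) = -147*((12 - 1)² + 64) = -147*(11² + 64) = -147*(121 + 64) = -147*185 = -27195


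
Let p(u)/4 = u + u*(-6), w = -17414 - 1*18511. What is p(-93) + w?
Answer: -34065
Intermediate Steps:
w = -35925 (w = -17414 - 18511 = -35925)
p(u) = -20*u (p(u) = 4*(u + u*(-6)) = 4*(u - 6*u) = 4*(-5*u) = -20*u)
p(-93) + w = -20*(-93) - 35925 = 1860 - 35925 = -34065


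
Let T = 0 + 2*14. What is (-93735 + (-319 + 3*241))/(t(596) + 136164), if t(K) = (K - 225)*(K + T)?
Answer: -13333/52524 ≈ -0.25385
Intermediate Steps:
T = 28 (T = 0 + 28 = 28)
t(K) = (-225 + K)*(28 + K) (t(K) = (K - 225)*(K + 28) = (-225 + K)*(28 + K))
(-93735 + (-319 + 3*241))/(t(596) + 136164) = (-93735 + (-319 + 3*241))/((-6300 + 596² - 197*596) + 136164) = (-93735 + (-319 + 723))/((-6300 + 355216 - 117412) + 136164) = (-93735 + 404)/(231504 + 136164) = -93331/367668 = -93331*1/367668 = -13333/52524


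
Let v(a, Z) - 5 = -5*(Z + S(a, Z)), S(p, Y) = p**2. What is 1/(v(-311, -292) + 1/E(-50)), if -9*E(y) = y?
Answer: -50/24106991 ≈ -2.0741e-6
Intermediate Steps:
E(y) = -y/9
v(a, Z) = 5 - 5*Z - 5*a**2 (v(a, Z) = 5 - 5*(Z + a**2) = 5 + (-5*Z - 5*a**2) = 5 - 5*Z - 5*a**2)
1/(v(-311, -292) + 1/E(-50)) = 1/((5 - 5*(-292) - 5*(-311)**2) + 1/(-1/9*(-50))) = 1/((5 + 1460 - 5*96721) + 1/(50/9)) = 1/((5 + 1460 - 483605) + 9/50) = 1/(-482140 + 9/50) = 1/(-24106991/50) = -50/24106991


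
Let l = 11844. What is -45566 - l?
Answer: -57410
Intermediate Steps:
-45566 - l = -45566 - 1*11844 = -45566 - 11844 = -57410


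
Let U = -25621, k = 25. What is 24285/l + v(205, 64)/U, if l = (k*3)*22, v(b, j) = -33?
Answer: 41484029/2818310 ≈ 14.719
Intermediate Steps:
l = 1650 (l = (25*3)*22 = 75*22 = 1650)
24285/l + v(205, 64)/U = 24285/1650 - 33/(-25621) = 24285*(1/1650) - 33*(-1/25621) = 1619/110 + 33/25621 = 41484029/2818310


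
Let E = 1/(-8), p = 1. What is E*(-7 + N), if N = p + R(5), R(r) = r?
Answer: ⅛ ≈ 0.12500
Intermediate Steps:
E = -⅛ ≈ -0.12500
N = 6 (N = 1 + 5 = 6)
E*(-7 + N) = -(-7 + 6)/8 = -⅛*(-1) = ⅛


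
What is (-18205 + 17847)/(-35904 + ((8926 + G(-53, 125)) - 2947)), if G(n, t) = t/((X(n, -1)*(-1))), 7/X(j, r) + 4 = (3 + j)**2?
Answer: 2506/521475 ≈ 0.0048056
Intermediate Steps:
X(j, r) = 7/(-4 + (3 + j)**2)
G(n, t) = t*(4/7 - (3 + n)**2/7) (G(n, t) = t/(((7/(-4 + (3 + n)**2))*(-1))) = t/((-7/(-4 + (3 + n)**2))) = t*(4/7 - (3 + n)**2/7))
(-18205 + 17847)/(-35904 + ((8926 + G(-53, 125)) - 2947)) = (-18205 + 17847)/(-35904 + ((8926 - 1/7*125*(-4 + (3 - 53)**2)) - 2947)) = -358/(-35904 + ((8926 - 1/7*125*(-4 + (-50)**2)) - 2947)) = -358/(-35904 + ((8926 - 1/7*125*(-4 + 2500)) - 2947)) = -358/(-35904 + ((8926 - 1/7*125*2496) - 2947)) = -358/(-35904 + ((8926 - 312000/7) - 2947)) = -358/(-35904 + (-249518/7 - 2947)) = -358/(-35904 - 270147/7) = -358/(-521475/7) = -358*(-7/521475) = 2506/521475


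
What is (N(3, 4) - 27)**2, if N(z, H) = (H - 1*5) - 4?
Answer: 1024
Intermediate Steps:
N(z, H) = -9 + H (N(z, H) = (H - 5) - 4 = (-5 + H) - 4 = -9 + H)
(N(3, 4) - 27)**2 = ((-9 + 4) - 27)**2 = (-5 - 27)**2 = (-32)**2 = 1024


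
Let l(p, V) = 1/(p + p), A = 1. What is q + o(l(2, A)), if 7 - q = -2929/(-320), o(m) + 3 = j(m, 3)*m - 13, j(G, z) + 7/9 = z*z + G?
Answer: -46181/2880 ≈ -16.035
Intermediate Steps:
l(p, V) = 1/(2*p)
j(G, z) = -7/9 + G + z**2 (j(G, z) = -7/9 + (z*z + G) = -7/9 + (z**2 + G) = -7/9 + (G + z**2) = -7/9 + G + z**2)
o(m) = -16 + m*(74/9 + m) (o(m) = -3 + ((-7/9 + m + 3**2)*m - 13) = -3 + ((-7/9 + m + 9)*m - 13) = -3 + ((74/9 + m)*m - 13) = -3 + (m*(74/9 + m) - 13) = -3 + (-13 + m*(74/9 + m)) = -16 + m*(74/9 + m))
q = -689/320 (q = 7 - (-2929)/(-320) = 7 - (-2929)*(-1)/320 = 7 - 1*2929/320 = 7 - 2929/320 = -689/320 ≈ -2.1531)
q + o(l(2, A)) = -689/320 + (-16 + ((1/2)/2)*(74 + 9*((1/2)/2))/9) = -689/320 + (-16 + ((1/2)*(1/2))*(74 + 9*((1/2)*(1/2)))/9) = -689/320 + (-16 + (1/9)*(1/4)*(74 + 9*(1/4))) = -689/320 + (-16 + (1/9)*(1/4)*(74 + 9/4)) = -689/320 + (-16 + (1/9)*(1/4)*(305/4)) = -689/320 + (-16 + 305/144) = -689/320 - 1999/144 = -46181/2880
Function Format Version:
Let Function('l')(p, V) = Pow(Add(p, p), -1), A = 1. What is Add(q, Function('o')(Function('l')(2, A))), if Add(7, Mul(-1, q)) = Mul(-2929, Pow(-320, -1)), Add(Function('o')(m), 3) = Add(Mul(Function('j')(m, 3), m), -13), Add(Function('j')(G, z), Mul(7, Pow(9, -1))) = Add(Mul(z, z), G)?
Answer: Rational(-46181, 2880) ≈ -16.035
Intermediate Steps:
Function('l')(p, V) = Mul(Rational(1, 2), Pow(p, -1)) (Function('l')(p, V) = Pow(Mul(2, p), -1) = Mul(Rational(1, 2), Pow(p, -1)))
Function('j')(G, z) = Add(Rational(-7, 9), G, Pow(z, 2)) (Function('j')(G, z) = Add(Rational(-7, 9), Add(Mul(z, z), G)) = Add(Rational(-7, 9), Add(Pow(z, 2), G)) = Add(Rational(-7, 9), Add(G, Pow(z, 2))) = Add(Rational(-7, 9), G, Pow(z, 2)))
Function('o')(m) = Add(-16, Mul(m, Add(Rational(74, 9), m))) (Function('o')(m) = Add(-3, Add(Mul(Add(Rational(-7, 9), m, Pow(3, 2)), m), -13)) = Add(-3, Add(Mul(Add(Rational(-7, 9), m, 9), m), -13)) = Add(-3, Add(Mul(Add(Rational(74, 9), m), m), -13)) = Add(-3, Add(Mul(m, Add(Rational(74, 9), m)), -13)) = Add(-3, Add(-13, Mul(m, Add(Rational(74, 9), m)))) = Add(-16, Mul(m, Add(Rational(74, 9), m))))
q = Rational(-689, 320) (q = Add(7, Mul(-1, Mul(-2929, Pow(-320, -1)))) = Add(7, Mul(-1, Mul(-2929, Rational(-1, 320)))) = Add(7, Mul(-1, Rational(2929, 320))) = Add(7, Rational(-2929, 320)) = Rational(-689, 320) ≈ -2.1531)
Add(q, Function('o')(Function('l')(2, A))) = Add(Rational(-689, 320), Add(-16, Mul(Rational(1, 9), Mul(Rational(1, 2), Pow(2, -1)), Add(74, Mul(9, Mul(Rational(1, 2), Pow(2, -1))))))) = Add(Rational(-689, 320), Add(-16, Mul(Rational(1, 9), Mul(Rational(1, 2), Rational(1, 2)), Add(74, Mul(9, Mul(Rational(1, 2), Rational(1, 2))))))) = Add(Rational(-689, 320), Add(-16, Mul(Rational(1, 9), Rational(1, 4), Add(74, Mul(9, Rational(1, 4)))))) = Add(Rational(-689, 320), Add(-16, Mul(Rational(1, 9), Rational(1, 4), Add(74, Rational(9, 4))))) = Add(Rational(-689, 320), Add(-16, Mul(Rational(1, 9), Rational(1, 4), Rational(305, 4)))) = Add(Rational(-689, 320), Add(-16, Rational(305, 144))) = Add(Rational(-689, 320), Rational(-1999, 144)) = Rational(-46181, 2880)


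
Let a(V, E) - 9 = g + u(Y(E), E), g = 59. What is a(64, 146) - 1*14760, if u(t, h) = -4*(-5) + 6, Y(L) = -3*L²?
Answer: -14666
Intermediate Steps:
u(t, h) = 26 (u(t, h) = 20 + 6 = 26)
a(V, E) = 94 (a(V, E) = 9 + (59 + 26) = 9 + 85 = 94)
a(64, 146) - 1*14760 = 94 - 1*14760 = 94 - 14760 = -14666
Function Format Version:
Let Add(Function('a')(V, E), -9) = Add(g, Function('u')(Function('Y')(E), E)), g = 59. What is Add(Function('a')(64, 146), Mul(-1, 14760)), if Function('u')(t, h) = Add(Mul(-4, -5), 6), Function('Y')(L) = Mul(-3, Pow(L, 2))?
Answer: -14666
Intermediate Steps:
Function('u')(t, h) = 26 (Function('u')(t, h) = Add(20, 6) = 26)
Function('a')(V, E) = 94 (Function('a')(V, E) = Add(9, Add(59, 26)) = Add(9, 85) = 94)
Add(Function('a')(64, 146), Mul(-1, 14760)) = Add(94, Mul(-1, 14760)) = Add(94, -14760) = -14666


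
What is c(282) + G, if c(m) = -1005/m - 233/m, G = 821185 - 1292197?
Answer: -66413311/141 ≈ -4.7102e+5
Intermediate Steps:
G = -471012
c(m) = -1238/m
c(282) + G = -1238/282 - 471012 = -1238*1/282 - 471012 = -619/141 - 471012 = -66413311/141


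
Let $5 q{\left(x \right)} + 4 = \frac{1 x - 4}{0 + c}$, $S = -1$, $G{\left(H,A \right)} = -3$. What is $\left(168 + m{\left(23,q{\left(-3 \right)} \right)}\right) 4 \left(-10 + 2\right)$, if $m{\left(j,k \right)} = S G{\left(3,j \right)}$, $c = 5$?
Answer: $-5472$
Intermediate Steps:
$q{\left(x \right)} = - \frac{24}{25} + \frac{x}{25}$ ($q{\left(x \right)} = - \frac{4}{5} + \frac{\left(1 x - 4\right) \frac{1}{0 + 5}}{5} = - \frac{4}{5} + \frac{\left(x - 4\right) \frac{1}{5}}{5} = - \frac{4}{5} + \frac{\left(-4 + x\right) \frac{1}{5}}{5} = - \frac{4}{5} + \frac{- \frac{4}{5} + \frac{x}{5}}{5} = - \frac{4}{5} + \left(- \frac{4}{25} + \frac{x}{25}\right) = - \frac{24}{25} + \frac{x}{25}$)
$m{\left(j,k \right)} = 3$ ($m{\left(j,k \right)} = \left(-1\right) \left(-3\right) = 3$)
$\left(168 + m{\left(23,q{\left(-3 \right)} \right)}\right) 4 \left(-10 + 2\right) = \left(168 + 3\right) 4 \left(-10 + 2\right) = 171 \cdot 4 \left(-8\right) = 171 \left(-32\right) = -5472$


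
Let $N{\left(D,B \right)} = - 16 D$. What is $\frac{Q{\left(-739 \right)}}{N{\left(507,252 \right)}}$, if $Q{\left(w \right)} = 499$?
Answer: $- \frac{499}{8112} \approx -0.061514$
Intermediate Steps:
$\frac{Q{\left(-739 \right)}}{N{\left(507,252 \right)}} = \frac{499}{\left(-16\right) 507} = \frac{499}{-8112} = 499 \left(- \frac{1}{8112}\right) = - \frac{499}{8112}$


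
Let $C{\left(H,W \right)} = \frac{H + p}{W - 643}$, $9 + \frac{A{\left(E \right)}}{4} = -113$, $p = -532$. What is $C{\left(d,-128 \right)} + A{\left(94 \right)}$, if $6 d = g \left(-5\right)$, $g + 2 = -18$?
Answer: $- \frac{1127198}{2313} \approx -487.33$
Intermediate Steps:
$g = -20$ ($g = -2 - 18 = -20$)
$A{\left(E \right)} = -488$ ($A{\left(E \right)} = -36 + 4 \left(-113\right) = -36 - 452 = -488$)
$d = \frac{50}{3}$ ($d = \frac{\left(-20\right) \left(-5\right)}{6} = \frac{1}{6} \cdot 100 = \frac{50}{3} \approx 16.667$)
$C{\left(H,W \right)} = \frac{-532 + H}{-643 + W}$ ($C{\left(H,W \right)} = \frac{H - 532}{W - 643} = \frac{-532 + H}{-643 + W}$)
$C{\left(d,-128 \right)} + A{\left(94 \right)} = \frac{-532 + \frac{50}{3}}{-643 - 128} - 488 = \frac{1}{-771} \left(- \frac{1546}{3}\right) - 488 = \left(- \frac{1}{771}\right) \left(- \frac{1546}{3}\right) - 488 = \frac{1546}{2313} - 488 = - \frac{1127198}{2313}$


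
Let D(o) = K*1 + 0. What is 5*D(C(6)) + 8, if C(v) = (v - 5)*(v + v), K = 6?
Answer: 38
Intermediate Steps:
C(v) = 2*v*(-5 + v) (C(v) = (-5 + v)*(2*v) = 2*v*(-5 + v))
D(o) = 6 (D(o) = 6*1 + 0 = 6 + 0 = 6)
5*D(C(6)) + 8 = 5*6 + 8 = 30 + 8 = 38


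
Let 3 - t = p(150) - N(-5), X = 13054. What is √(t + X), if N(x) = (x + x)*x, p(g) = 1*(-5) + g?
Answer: √12962 ≈ 113.85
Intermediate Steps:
p(g) = -5 + g
N(x) = 2*x² (N(x) = (2*x)*x = 2*x²)
t = -92 (t = 3 - ((-5 + 150) - 2*(-5)²) = 3 - (145 - 2*25) = 3 - (145 - 1*50) = 3 - (145 - 50) = 3 - 1*95 = 3 - 95 = -92)
√(t + X) = √(-92 + 13054) = √12962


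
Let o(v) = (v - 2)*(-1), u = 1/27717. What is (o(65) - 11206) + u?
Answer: -312342872/27717 ≈ -11269.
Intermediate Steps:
u = 1/27717 ≈ 3.6079e-5
o(v) = 2 - v (o(v) = (-2 + v)*(-1) = 2 - v)
(o(65) - 11206) + u = ((2 - 1*65) - 11206) + 1/27717 = ((2 - 65) - 11206) + 1/27717 = (-63 - 11206) + 1/27717 = -11269 + 1/27717 = -312342872/27717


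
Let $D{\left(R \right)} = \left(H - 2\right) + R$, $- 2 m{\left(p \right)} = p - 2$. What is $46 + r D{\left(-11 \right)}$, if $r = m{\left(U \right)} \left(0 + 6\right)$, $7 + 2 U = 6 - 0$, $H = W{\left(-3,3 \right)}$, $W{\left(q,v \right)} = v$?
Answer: $-29$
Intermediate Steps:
$H = 3$
$U = - \frac{1}{2}$ ($U = - \frac{7}{2} + \frac{6 - 0}{2} = - \frac{7}{2} + \frac{6 + 0}{2} = - \frac{7}{2} + \frac{1}{2} \cdot 6 = - \frac{7}{2} + 3 = - \frac{1}{2} \approx -0.5$)
$m{\left(p \right)} = 1 - \frac{p}{2}$ ($m{\left(p \right)} = - \frac{p - 2}{2} = - \frac{-2 + p}{2} = 1 - \frac{p}{2}$)
$D{\left(R \right)} = 1 + R$ ($D{\left(R \right)} = \left(3 - 2\right) + R = 1 + R$)
$r = \frac{15}{2}$ ($r = \left(1 - - \frac{1}{4}\right) \left(0 + 6\right) = \left(1 + \frac{1}{4}\right) 6 = \frac{5}{4} \cdot 6 = \frac{15}{2} \approx 7.5$)
$46 + r D{\left(-11 \right)} = 46 + \frac{15 \left(1 - 11\right)}{2} = 46 + \frac{15}{2} \left(-10\right) = 46 - 75 = -29$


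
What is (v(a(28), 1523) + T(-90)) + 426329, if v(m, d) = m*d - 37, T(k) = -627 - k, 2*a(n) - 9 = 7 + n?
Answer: 459261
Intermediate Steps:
a(n) = 8 + n/2 (a(n) = 9/2 + (7 + n)/2 = 9/2 + (7/2 + n/2) = 8 + n/2)
v(m, d) = -37 + d*m (v(m, d) = d*m - 37 = -37 + d*m)
(v(a(28), 1523) + T(-90)) + 426329 = ((-37 + 1523*(8 + (½)*28)) + (-627 - 1*(-90))) + 426329 = ((-37 + 1523*(8 + 14)) + (-627 + 90)) + 426329 = ((-37 + 1523*22) - 537) + 426329 = ((-37 + 33506) - 537) + 426329 = (33469 - 537) + 426329 = 32932 + 426329 = 459261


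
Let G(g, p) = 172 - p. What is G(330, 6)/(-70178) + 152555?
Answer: 5353002312/35089 ≈ 1.5256e+5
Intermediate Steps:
G(330, 6)/(-70178) + 152555 = (172 - 1*6)/(-70178) + 152555 = (172 - 6)*(-1/70178) + 152555 = 166*(-1/70178) + 152555 = -83/35089 + 152555 = 5353002312/35089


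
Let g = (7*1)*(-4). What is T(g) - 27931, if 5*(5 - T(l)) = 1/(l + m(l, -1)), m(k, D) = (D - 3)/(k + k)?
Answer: -54595316/1955 ≈ -27926.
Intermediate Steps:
m(k, D) = (-3 + D)/(2*k) (m(k, D) = (-3 + D)/((2*k)) = (-3 + D)*(1/(2*k)) = (-3 + D)/(2*k))
g = -28 (g = 7*(-4) = -28)
T(l) = 5 - 1/(5*(l - 2/l)) (T(l) = 5 - 1/(5*(l + (-3 - 1)/(2*l))) = 5 - 1/(5*(l + (½)*(-4)/l)) = 5 - 1/(5*(l - 2/l)))
T(g) - 27931 = (-50 - 1*(-28) + 25*(-28)²)/(5*(-2 + (-28)²)) - 27931 = (-50 + 28 + 25*784)/(5*(-2 + 784)) - 27931 = (⅕)*(-50 + 28 + 19600)/782 - 27931 = (⅕)*(1/782)*19578 - 27931 = 9789/1955 - 27931 = -54595316/1955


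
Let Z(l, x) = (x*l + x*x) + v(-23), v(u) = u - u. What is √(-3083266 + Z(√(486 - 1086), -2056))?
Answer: √(1143870 - 20560*I*√6) ≈ 1069.8 - 23.54*I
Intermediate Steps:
v(u) = 0
Z(l, x) = x² + l*x (Z(l, x) = (x*l + x*x) + 0 = (l*x + x²) + 0 = (x² + l*x) + 0 = x² + l*x)
√(-3083266 + Z(√(486 - 1086), -2056)) = √(-3083266 - 2056*(√(486 - 1086) - 2056)) = √(-3083266 - 2056*(√(-600) - 2056)) = √(-3083266 - 2056*(10*I*√6 - 2056)) = √(-3083266 - 2056*(-2056 + 10*I*√6)) = √(-3083266 + (4227136 - 20560*I*√6)) = √(1143870 - 20560*I*√6)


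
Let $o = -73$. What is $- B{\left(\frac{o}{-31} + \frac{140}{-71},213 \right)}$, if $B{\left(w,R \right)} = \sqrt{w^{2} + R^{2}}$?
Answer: $- \frac{3 \sqrt{24420704402}}{2201} \approx -213.0$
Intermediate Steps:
$B{\left(w,R \right)} = \sqrt{R^{2} + w^{2}}$
$- B{\left(\frac{o}{-31} + \frac{140}{-71},213 \right)} = - \sqrt{213^{2} + \left(- \frac{73}{-31} + \frac{140}{-71}\right)^{2}} = - \sqrt{45369 + \left(\left(-73\right) \left(- \frac{1}{31}\right) + 140 \left(- \frac{1}{71}\right)\right)^{2}} = - \sqrt{45369 + \left(\frac{73}{31} - \frac{140}{71}\right)^{2}} = - \sqrt{45369 + \left(\frac{843}{2201}\right)^{2}} = - \sqrt{45369 + \frac{710649}{4844401}} = - \sqrt{\frac{219786339618}{4844401}} = - \frac{3 \sqrt{24420704402}}{2201}$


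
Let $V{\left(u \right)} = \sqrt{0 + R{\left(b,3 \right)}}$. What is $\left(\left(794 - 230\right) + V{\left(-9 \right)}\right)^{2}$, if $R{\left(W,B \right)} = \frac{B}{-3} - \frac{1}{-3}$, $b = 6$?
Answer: $\frac{\left(1692 + i \sqrt{6}\right)^{2}}{9} \approx 3.181 \cdot 10^{5} + 921.01 i$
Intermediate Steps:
$R{\left(W,B \right)} = \frac{1}{3} - \frac{B}{3}$ ($R{\left(W,B \right)} = B \left(- \frac{1}{3}\right) - - \frac{1}{3} = - \frac{B}{3} + \frac{1}{3} = \frac{1}{3} - \frac{B}{3}$)
$V{\left(u \right)} = \frac{i \sqrt{6}}{3}$ ($V{\left(u \right)} = \sqrt{0 + \left(\frac{1}{3} - 1\right)} = \sqrt{0 - \frac{2}{3}} = \sqrt{- \frac{2}{3}} = \frac{i \sqrt{6}}{3}$)
$\left(\left(794 - 230\right) + V{\left(-9 \right)}\right)^{2} = \left(\left(794 - 230\right) + \frac{i \sqrt{6}}{3}\right)^{2} = \left(564 + \frac{i \sqrt{6}}{3}\right)^{2}$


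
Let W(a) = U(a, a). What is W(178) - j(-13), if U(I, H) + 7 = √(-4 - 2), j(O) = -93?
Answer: 86 + I*√6 ≈ 86.0 + 2.4495*I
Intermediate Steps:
U(I, H) = -7 + I*√6 (U(I, H) = -7 + √(-4 - 2) = -7 + √(-6) = -7 + I*√6)
W(a) = -7 + I*√6
W(178) - j(-13) = (-7 + I*√6) - 1*(-93) = (-7 + I*√6) + 93 = 86 + I*√6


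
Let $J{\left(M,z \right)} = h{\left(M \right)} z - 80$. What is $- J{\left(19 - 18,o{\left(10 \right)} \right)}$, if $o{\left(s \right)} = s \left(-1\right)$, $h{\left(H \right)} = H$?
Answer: $90$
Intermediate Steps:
$o{\left(s \right)} = - s$
$J{\left(M,z \right)} = -80 + M z$ ($J{\left(M,z \right)} = M z - 80 = -80 + M z$)
$- J{\left(19 - 18,o{\left(10 \right)} \right)} = - (-80 + \left(19 - 18\right) \left(\left(-1\right) 10\right)) = - (-80 + \left(19 - 18\right) \left(-10\right)) = - (-80 + 1 \left(-10\right)) = - (-80 - 10) = \left(-1\right) \left(-90\right) = 90$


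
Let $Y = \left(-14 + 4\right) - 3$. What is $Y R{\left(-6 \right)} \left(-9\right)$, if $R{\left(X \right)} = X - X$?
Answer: $0$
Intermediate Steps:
$R{\left(X \right)} = 0$
$Y = -13$ ($Y = -10 - 3 = -13$)
$Y R{\left(-6 \right)} \left(-9\right) = \left(-13\right) 0 \left(-9\right) = 0 \left(-9\right) = 0$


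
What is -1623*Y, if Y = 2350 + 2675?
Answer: -8155575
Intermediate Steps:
Y = 5025
-1623*Y = -1623*5025 = -8155575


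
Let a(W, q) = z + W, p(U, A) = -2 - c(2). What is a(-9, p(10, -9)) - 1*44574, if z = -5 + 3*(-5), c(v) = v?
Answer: -44603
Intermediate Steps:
z = -20 (z = -5 - 15 = -20)
p(U, A) = -4 (p(U, A) = -2 - 1*2 = -2 - 2 = -4)
a(W, q) = -20 + W
a(-9, p(10, -9)) - 1*44574 = (-20 - 9) - 1*44574 = -29 - 44574 = -44603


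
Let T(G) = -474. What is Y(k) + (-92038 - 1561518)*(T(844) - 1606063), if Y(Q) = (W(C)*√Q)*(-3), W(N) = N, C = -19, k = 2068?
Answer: 2656498895572 + 114*√517 ≈ 2.6565e+12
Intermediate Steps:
Y(Q) = 57*√Q (Y(Q) = -19*√Q*(-3) = 57*√Q)
Y(k) + (-92038 - 1561518)*(T(844) - 1606063) = 57*√2068 + (-92038 - 1561518)*(-474 - 1606063) = 57*(2*√517) - 1653556*(-1606537) = 114*√517 + 2656498895572 = 2656498895572 + 114*√517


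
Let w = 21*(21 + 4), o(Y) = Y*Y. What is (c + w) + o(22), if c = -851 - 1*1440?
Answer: -1282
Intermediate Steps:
c = -2291 (c = -851 - 1440 = -2291)
o(Y) = Y²
w = 525 (w = 21*25 = 525)
(c + w) + o(22) = (-2291 + 525) + 22² = -1766 + 484 = -1282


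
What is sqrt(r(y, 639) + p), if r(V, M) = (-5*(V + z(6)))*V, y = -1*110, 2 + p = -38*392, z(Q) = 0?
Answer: I*sqrt(75398) ≈ 274.59*I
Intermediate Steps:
p = -14898 (p = -2 - 38*392 = -2 - 14896 = -14898)
y = -110
r(V, M) = -5*V**2 (r(V, M) = (-5*(V + 0))*V = (-5*V)*V = -5*V**2)
sqrt(r(y, 639) + p) = sqrt(-5*(-110)**2 - 14898) = sqrt(-5*12100 - 14898) = sqrt(-60500 - 14898) = sqrt(-75398) = I*sqrt(75398)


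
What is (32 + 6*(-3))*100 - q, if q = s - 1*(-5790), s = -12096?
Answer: 7706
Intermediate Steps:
q = -6306 (q = -12096 - 1*(-5790) = -12096 + 5790 = -6306)
(32 + 6*(-3))*100 - q = (32 + 6*(-3))*100 - 1*(-6306) = (32 - 18)*100 + 6306 = 14*100 + 6306 = 1400 + 6306 = 7706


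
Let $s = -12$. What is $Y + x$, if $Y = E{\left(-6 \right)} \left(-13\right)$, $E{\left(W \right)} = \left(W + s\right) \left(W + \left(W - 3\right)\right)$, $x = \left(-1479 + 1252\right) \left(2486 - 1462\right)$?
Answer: $-235958$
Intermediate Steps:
$x = -232448$ ($x = \left(-227\right) 1024 = -232448$)
$E{\left(W \right)} = \left(-12 + W\right) \left(-3 + 2 W\right)$ ($E{\left(W \right)} = \left(W - 12\right) \left(W + \left(W - 3\right)\right) = \left(-12 + W\right) \left(W + \left(W - 3\right)\right) = \left(-12 + W\right) \left(W + \left(-3 + W\right)\right) = \left(-12 + W\right) \left(-3 + 2 W\right)$)
$Y = -3510$ ($Y = \left(36 - -162 + 2 \left(-6\right)^{2}\right) \left(-13\right) = \left(36 + 162 + 2 \cdot 36\right) \left(-13\right) = \left(36 + 162 + 72\right) \left(-13\right) = 270 \left(-13\right) = -3510$)
$Y + x = -3510 - 232448 = -235958$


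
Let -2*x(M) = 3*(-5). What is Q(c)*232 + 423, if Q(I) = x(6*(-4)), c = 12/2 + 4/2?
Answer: 2163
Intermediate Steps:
x(M) = 15/2 (x(M) = -3*(-5)/2 = -½*(-15) = 15/2)
c = 8 (c = 12*(½) + 4*(½) = 6 + 2 = 8)
Q(I) = 15/2
Q(c)*232 + 423 = (15/2)*232 + 423 = 1740 + 423 = 2163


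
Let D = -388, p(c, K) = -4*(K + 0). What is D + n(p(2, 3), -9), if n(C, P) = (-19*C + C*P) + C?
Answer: -64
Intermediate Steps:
p(c, K) = -4*K
n(C, P) = -18*C + C*P
D + n(p(2, 3), -9) = -388 + (-4*3)*(-18 - 9) = -388 - 12*(-27) = -388 + 324 = -64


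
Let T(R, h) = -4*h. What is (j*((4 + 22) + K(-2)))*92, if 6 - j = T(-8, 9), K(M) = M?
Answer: 92736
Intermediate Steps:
j = 42 (j = 6 - (-4)*9 = 6 - 1*(-36) = 6 + 36 = 42)
(j*((4 + 22) + K(-2)))*92 = (42*((4 + 22) - 2))*92 = (42*(26 - 2))*92 = (42*24)*92 = 1008*92 = 92736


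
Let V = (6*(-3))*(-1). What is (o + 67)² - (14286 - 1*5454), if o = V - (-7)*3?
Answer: 2404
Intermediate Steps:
V = 18 (V = -18*(-1) = 18)
o = 39 (o = 18 - (-7)*3 = 18 - 1*(-21) = 18 + 21 = 39)
(o + 67)² - (14286 - 1*5454) = (39 + 67)² - (14286 - 1*5454) = 106² - (14286 - 5454) = 11236 - 1*8832 = 11236 - 8832 = 2404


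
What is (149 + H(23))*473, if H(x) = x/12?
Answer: 856603/12 ≈ 71384.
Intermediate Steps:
H(x) = x/12 (H(x) = x*(1/12) = x/12)
(149 + H(23))*473 = (149 + (1/12)*23)*473 = (149 + 23/12)*473 = (1811/12)*473 = 856603/12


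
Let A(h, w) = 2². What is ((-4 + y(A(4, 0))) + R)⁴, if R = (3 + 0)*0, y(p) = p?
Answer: 0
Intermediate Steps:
A(h, w) = 4
R = 0 (R = 3*0 = 0)
((-4 + y(A(4, 0))) + R)⁴ = ((-4 + 4) + 0)⁴ = (0 + 0)⁴ = 0⁴ = 0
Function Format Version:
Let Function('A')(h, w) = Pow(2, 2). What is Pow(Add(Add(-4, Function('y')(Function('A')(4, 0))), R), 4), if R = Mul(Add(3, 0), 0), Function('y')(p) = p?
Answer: 0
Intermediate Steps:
Function('A')(h, w) = 4
R = 0 (R = Mul(3, 0) = 0)
Pow(Add(Add(-4, Function('y')(Function('A')(4, 0))), R), 4) = Pow(Add(Add(-4, 4), 0), 4) = Pow(Add(0, 0), 4) = Pow(0, 4) = 0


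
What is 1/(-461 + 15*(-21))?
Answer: -1/776 ≈ -0.0012887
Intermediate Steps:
1/(-461 + 15*(-21)) = 1/(-461 - 315) = 1/(-776) = -1/776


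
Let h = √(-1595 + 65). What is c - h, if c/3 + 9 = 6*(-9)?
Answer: -189 - 3*I*√170 ≈ -189.0 - 39.115*I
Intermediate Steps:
h = 3*I*√170 (h = √(-1530) = 3*I*√170 ≈ 39.115*I)
c = -189 (c = -27 + 3*(6*(-9)) = -27 + 3*(-54) = -27 - 162 = -189)
c - h = -189 - 3*I*√170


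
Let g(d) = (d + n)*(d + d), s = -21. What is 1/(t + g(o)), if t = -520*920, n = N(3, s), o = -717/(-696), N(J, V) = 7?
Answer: -26912/12874255543 ≈ -2.0904e-6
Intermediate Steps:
o = 239/232 (o = -717*(-1/696) = 239/232 ≈ 1.0302)
n = 7
t = -478400
g(d) = 2*d*(7 + d) (g(d) = (d + 7)*(d + d) = (7 + d)*(2*d) = 2*d*(7 + d))
1/(t + g(o)) = 1/(-478400 + 2*(239/232)*(7 + 239/232)) = 1/(-478400 + 2*(239/232)*(1863/232)) = 1/(-478400 + 445257/26912) = 1/(-12874255543/26912) = -26912/12874255543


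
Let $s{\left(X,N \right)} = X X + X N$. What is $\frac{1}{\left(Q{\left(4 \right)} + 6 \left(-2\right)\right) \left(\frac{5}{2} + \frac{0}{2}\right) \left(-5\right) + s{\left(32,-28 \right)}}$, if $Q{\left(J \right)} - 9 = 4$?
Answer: $\frac{2}{231} \approx 0.008658$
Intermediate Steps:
$s{\left(X,N \right)} = X^{2} + N X$
$Q{\left(J \right)} = 13$ ($Q{\left(J \right)} = 9 + 4 = 13$)
$\frac{1}{\left(Q{\left(4 \right)} + 6 \left(-2\right)\right) \left(\frac{5}{2} + \frac{0}{2}\right) \left(-5\right) + s{\left(32,-28 \right)}} = \frac{1}{\left(13 + 6 \left(-2\right)\right) \left(\frac{5}{2} + \frac{0}{2}\right) \left(-5\right) + 32 \left(-28 + 32\right)} = \frac{1}{\left(13 - 12\right) \left(5 \cdot \frac{1}{2} + 0 \cdot \frac{1}{2}\right) \left(-5\right) + 32 \cdot 4} = \frac{1}{1 \left(\frac{5}{2} + 0\right) \left(-5\right) + 128} = \frac{1}{1 \cdot \frac{5}{2} \left(-5\right) + 128} = \frac{1}{\frac{5}{2} \left(-5\right) + 128} = \frac{1}{- \frac{25}{2} + 128} = \frac{1}{\frac{231}{2}} = \frac{2}{231}$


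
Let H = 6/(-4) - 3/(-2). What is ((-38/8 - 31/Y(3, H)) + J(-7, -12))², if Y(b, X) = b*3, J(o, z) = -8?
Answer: 339889/1296 ≈ 262.26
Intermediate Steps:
H = 0 (H = 6*(-¼) - 3*(-½) = -3/2 + 3/2 = 0)
Y(b, X) = 3*b
((-38/8 - 31/Y(3, H)) + J(-7, -12))² = ((-38/8 - 31/(3*3)) - 8)² = ((-38*⅛ - 31/9) - 8)² = ((-19/4 - 31*⅑) - 8)² = ((-19/4 - 31/9) - 8)² = (-295/36 - 8)² = (-583/36)² = 339889/1296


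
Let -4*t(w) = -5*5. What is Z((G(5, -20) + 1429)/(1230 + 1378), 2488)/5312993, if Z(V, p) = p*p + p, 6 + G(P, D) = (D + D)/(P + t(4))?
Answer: 6192632/5312993 ≈ 1.1656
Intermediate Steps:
t(w) = 25/4 (t(w) = -(-5)*5/4 = -1/4*(-25) = 25/4)
G(P, D) = -6 + 2*D/(25/4 + P) (G(P, D) = -6 + (D + D)/(P + 25/4) = -6 + (2*D)/(25/4 + P) = -6 + 2*D/(25/4 + P))
Z(V, p) = p + p**2 (Z(V, p) = p**2 + p = p + p**2)
Z((G(5, -20) + 1429)/(1230 + 1378), 2488)/5312993 = (2488*(1 + 2488))/5312993 = (2488*2489)*(1/5312993) = 6192632*(1/5312993) = 6192632/5312993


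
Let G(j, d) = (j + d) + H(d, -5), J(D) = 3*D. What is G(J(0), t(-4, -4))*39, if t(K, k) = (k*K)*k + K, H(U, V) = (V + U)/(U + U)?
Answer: -357825/136 ≈ -2631.1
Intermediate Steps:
H(U, V) = (U + V)/(2*U) (H(U, V) = (U + V)/((2*U)) = (U + V)*(1/(2*U)) = (U + V)/(2*U))
t(K, k) = K + K*k**2 (t(K, k) = (K*k)*k + K = K*k**2 + K = K + K*k**2)
G(j, d) = d + j + (-5 + d)/(2*d) (G(j, d) = (j + d) + (d - 5)/(2*d) = (d + j) + (-5 + d)/(2*d) = d + j + (-5 + d)/(2*d))
G(J(0), t(-4, -4))*39 = (1/2 - 4*(1 + (-4)**2) + 3*0 - 5*(-1/(4*(1 + (-4)**2)))/2)*39 = (1/2 - 4*(1 + 16) + 0 - 5*(-1/(4*(1 + 16)))/2)*39 = (1/2 - 4*17 + 0 - 5/(2*((-4*17))))*39 = (1/2 - 68 + 0 - 5/2/(-68))*39 = (1/2 - 68 + 0 - 5/2*(-1/68))*39 = (1/2 - 68 + 0 + 5/136)*39 = -9175/136*39 = -357825/136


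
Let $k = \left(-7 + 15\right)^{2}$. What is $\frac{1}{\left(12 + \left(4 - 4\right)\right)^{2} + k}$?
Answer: $\frac{1}{208} \approx 0.0048077$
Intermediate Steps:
$k = 64$ ($k = 8^{2} = 64$)
$\frac{1}{\left(12 + \left(4 - 4\right)\right)^{2} + k} = \frac{1}{\left(12 + \left(4 - 4\right)\right)^{2} + 64} = \frac{1}{\left(12 + 0\right)^{2} + 64} = \frac{1}{12^{2} + 64} = \frac{1}{144 + 64} = \frac{1}{208}$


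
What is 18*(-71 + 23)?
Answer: -864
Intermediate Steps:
18*(-71 + 23) = 18*(-48) = -864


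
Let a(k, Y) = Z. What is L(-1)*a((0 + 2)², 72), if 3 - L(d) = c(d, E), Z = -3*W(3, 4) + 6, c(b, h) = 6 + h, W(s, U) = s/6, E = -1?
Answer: -9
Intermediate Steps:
W(s, U) = s/6 (W(s, U) = s*(⅙) = s/6)
Z = 9/2 (Z = -3/2 + 6 = 9/2 ≈ 4.5000)
a(k, Y) = 9/2
L(d) = -2 (L(d) = 3 - (6 - 1) = 3 - 1*5 = 3 - 5 = -2)
L(-1)*a((0 + 2)², 72) = -2*9/2 = -9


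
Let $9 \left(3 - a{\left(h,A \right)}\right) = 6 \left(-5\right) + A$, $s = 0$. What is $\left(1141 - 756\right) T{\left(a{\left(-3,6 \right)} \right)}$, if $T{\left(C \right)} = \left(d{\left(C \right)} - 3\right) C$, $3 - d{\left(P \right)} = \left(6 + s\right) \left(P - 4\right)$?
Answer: $- \frac{65450}{3} \approx -21817.0$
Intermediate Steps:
$a{\left(h,A \right)} = \frac{19}{3} - \frac{A}{9}$ ($a{\left(h,A \right)} = 3 - \frac{6 \left(-5\right) + A}{9} = 3 - \frac{-30 + A}{9} = 3 - \left(- \frac{10}{3} + \frac{A}{9}\right) = \frac{19}{3} - \frac{A}{9}$)
$d{\left(P \right)} = 27 - 6 P$ ($d{\left(P \right)} = 3 - \left(6 + 0\right) \left(P - 4\right) = 3 - 6 \left(-4 + P\right) = 3 - \left(-24 + 6 P\right) = 27 - 6 P$)
$T{\left(C \right)} = C \left(24 - 6 C\right)$ ($T{\left(C \right)} = \left(\left(27 - 6 C\right) - 3\right) C = \left(24 - 6 C\right) C = C \left(24 - 6 C\right)$)
$\left(1141 - 756\right) T{\left(a{\left(-3,6 \right)} \right)} = \left(1141 - 756\right) 6 \left(\frac{19}{3} - \frac{2}{3}\right) \left(4 - \left(\frac{19}{3} - \frac{2}{3}\right)\right) = 385 \cdot 6 \left(\frac{19}{3} - \frac{2}{3}\right) \left(4 - \left(\frac{19}{3} - \frac{2}{3}\right)\right) = 385 \cdot 6 \cdot \frac{17}{3} \left(4 - \frac{17}{3}\right) = 385 \cdot 6 \cdot \frac{17}{3} \left(- \frac{5}{3}\right) = 385 \left(- \frac{170}{3}\right) = - \frac{65450}{3}$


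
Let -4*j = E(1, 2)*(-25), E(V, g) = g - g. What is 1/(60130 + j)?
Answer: 1/60130 ≈ 1.6631e-5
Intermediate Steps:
E(V, g) = 0
j = 0 (j = -0*(-25) = -¼*0 = 0)
1/(60130 + j) = 1/(60130 + 0) = 1/60130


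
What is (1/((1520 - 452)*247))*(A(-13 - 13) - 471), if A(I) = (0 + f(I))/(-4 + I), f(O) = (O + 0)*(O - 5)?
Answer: -1867/989235 ≈ -0.0018873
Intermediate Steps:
f(O) = O*(-5 + O)
A(I) = I*(-5 + I)/(-4 + I) (A(I) = (0 + I*(-5 + I))/(-4 + I) = (I*(-5 + I))/(-4 + I) = I*(-5 + I)/(-4 + I))
(1/((1520 - 452)*247))*(A(-13 - 13) - 471) = (1/((1520 - 452)*247))*((-13 - 13)*(-5 + (-13 - 13))/(-4 + (-13 - 13)) - 471) = ((1/247)/1068)*(-26*(-5 - 26)/(-4 - 26) - 471) = ((1/1068)*(1/247))*(-26*(-31)/(-30) - 471) = (-26*(-1/30)*(-31) - 471)/263796 = (-403/15 - 471)/263796 = (1/263796)*(-7468/15) = -1867/989235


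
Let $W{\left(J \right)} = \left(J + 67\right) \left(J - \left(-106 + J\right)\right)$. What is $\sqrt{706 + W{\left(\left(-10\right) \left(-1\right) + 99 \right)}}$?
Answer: $\sqrt{19362} \approx 139.15$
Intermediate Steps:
$W{\left(J \right)} = 7102 + 106 J$ ($W{\left(J \right)} = \left(67 + J\right) 106 = 7102 + 106 J$)
$\sqrt{706 + W{\left(\left(-10\right) \left(-1\right) + 99 \right)}} = \sqrt{706 + \left(7102 + 106 \left(\left(-10\right) \left(-1\right) + 99\right)\right)} = \sqrt{706 + \left(7102 + 106 \left(10 + 99\right)\right)} = \sqrt{706 + \left(7102 + 106 \cdot 109\right)} = \sqrt{706 + \left(7102 + 11554\right)} = \sqrt{706 + 18656} = \sqrt{19362}$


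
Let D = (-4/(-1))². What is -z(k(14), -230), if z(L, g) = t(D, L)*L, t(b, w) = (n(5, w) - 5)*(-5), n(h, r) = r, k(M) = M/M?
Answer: -20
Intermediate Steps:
k(M) = 1
D = 16 (D = (-4*(-1))² = 4² = 16)
t(b, w) = 25 - 5*w (t(b, w) = (w - 5)*(-5) = (-5 + w)*(-5) = 25 - 5*w)
z(L, g) = L*(25 - 5*L) (z(L, g) = (25 - 5*L)*L = L*(25 - 5*L))
-z(k(14), -230) = -5*(5 - 1*1) = -5*(5 - 1) = -5*4 = -1*20 = -20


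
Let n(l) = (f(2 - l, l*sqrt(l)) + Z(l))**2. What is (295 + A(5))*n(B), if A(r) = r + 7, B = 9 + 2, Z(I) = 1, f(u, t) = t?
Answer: 408924 + 6754*sqrt(11) ≈ 4.3132e+5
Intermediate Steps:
B = 11
n(l) = (1 + l**(3/2))**2 (n(l) = (l*sqrt(l) + 1)**2 = (l**(3/2) + 1)**2 = (1 + l**(3/2))**2)
A(r) = 7 + r
(295 + A(5))*n(B) = (295 + (7 + 5))*(1 + 11**(3/2))**2 = (295 + 12)*(1 + 11*sqrt(11))**2 = 307*(1 + 11*sqrt(11))**2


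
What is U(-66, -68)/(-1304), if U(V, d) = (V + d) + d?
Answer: 101/652 ≈ 0.15491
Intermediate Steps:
U(V, d) = V + 2*d
U(-66, -68)/(-1304) = (-66 + 2*(-68))/(-1304) = (-66 - 136)*(-1/1304) = -202*(-1/1304) = 101/652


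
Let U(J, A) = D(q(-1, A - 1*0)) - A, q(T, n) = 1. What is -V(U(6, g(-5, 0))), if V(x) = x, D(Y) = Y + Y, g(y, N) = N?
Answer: -2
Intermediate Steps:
D(Y) = 2*Y
U(J, A) = 2 - A (U(J, A) = 2*1 - A = 2 - A)
-V(U(6, g(-5, 0))) = -(2 - 1*0) = -(2 + 0) = -1*2 = -2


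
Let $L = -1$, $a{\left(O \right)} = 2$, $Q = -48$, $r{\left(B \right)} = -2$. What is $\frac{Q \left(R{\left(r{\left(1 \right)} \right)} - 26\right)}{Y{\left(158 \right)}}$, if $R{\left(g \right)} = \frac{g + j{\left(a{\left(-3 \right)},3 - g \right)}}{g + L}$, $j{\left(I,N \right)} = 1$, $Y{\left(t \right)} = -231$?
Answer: $- \frac{16}{3} \approx -5.3333$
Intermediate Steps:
$R{\left(g \right)} = \frac{1 + g}{-1 + g}$ ($R{\left(g \right)} = \frac{g + 1}{g - 1} = \frac{1 + g}{-1 + g}$)
$\frac{Q \left(R{\left(r{\left(1 \right)} \right)} - 26\right)}{Y{\left(158 \right)}} = \frac{\left(-48\right) \left(\frac{1 - 2}{-1 - 2} - 26\right)}{-231} = - 48 \left(\frac{1}{-3} \left(-1\right) - 26\right) \left(- \frac{1}{231}\right) = - 48 \left(\left(- \frac{1}{3}\right) \left(-1\right) - 26\right) \left(- \frac{1}{231}\right) = - 48 \left(\frac{1}{3} - 26\right) \left(- \frac{1}{231}\right) = \left(-48\right) \left(- \frac{77}{3}\right) \left(- \frac{1}{231}\right) = 1232 \left(- \frac{1}{231}\right) = - \frac{16}{3}$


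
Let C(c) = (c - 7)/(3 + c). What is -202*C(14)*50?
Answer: -70700/17 ≈ -4158.8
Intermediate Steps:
C(c) = (-7 + c)/(3 + c)
-202*C(14)*50 = -202*(-7 + 14)/(3 + 14)*50 = -202*7/17*50 = -1414/17*50 = -70700/17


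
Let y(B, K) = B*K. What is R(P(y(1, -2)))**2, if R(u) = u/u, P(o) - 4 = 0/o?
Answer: 1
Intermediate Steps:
P(o) = 4 (P(o) = 4 + 0/o = 4 + 0 = 4)
R(u) = 1
R(P(y(1, -2)))**2 = 1**2 = 1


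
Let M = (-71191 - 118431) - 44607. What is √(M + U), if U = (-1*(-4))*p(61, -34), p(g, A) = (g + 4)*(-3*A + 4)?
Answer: I*√206669 ≈ 454.61*I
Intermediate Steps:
p(g, A) = (4 + g)*(4 - 3*A)
M = -234229 (M = -189622 - 44607 = -234229)
U = 27560 (U = (-1*(-4))*(16 - 12*(-34) + 4*61 - 3*(-34)*61) = 4*(16 + 408 + 244 + 6222) = 4*6890 = 27560)
√(M + U) = √(-234229 + 27560) = √(-206669) = I*√206669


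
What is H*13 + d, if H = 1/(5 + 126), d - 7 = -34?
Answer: -3524/131 ≈ -26.901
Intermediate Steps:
d = -27 (d = 7 - 34 = -27)
H = 1/131 ≈ 0.0076336
H*13 + d = (1/131)*13 - 27 = 13/131 - 27 = -3524/131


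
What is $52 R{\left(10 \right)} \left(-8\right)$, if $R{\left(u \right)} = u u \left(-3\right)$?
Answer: $124800$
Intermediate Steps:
$R{\left(u \right)} = - 3 u^{2}$ ($R{\left(u \right)} = u^{2} \left(-3\right) = - 3 u^{2}$)
$52 R{\left(10 \right)} \left(-8\right) = 52 \left(- 3 \cdot 10^{2}\right) \left(-8\right) = 52 \left(\left(-3\right) 100\right) \left(-8\right) = 52 \left(-300\right) \left(-8\right) = \left(-15600\right) \left(-8\right) = 124800$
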